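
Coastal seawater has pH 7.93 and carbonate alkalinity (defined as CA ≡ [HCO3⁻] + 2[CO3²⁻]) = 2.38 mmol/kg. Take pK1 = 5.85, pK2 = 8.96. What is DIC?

CA = [HCO3⁻] + 2[CO3²⁻] = (α₁ + 2α₂)·DIC
At pH 7.93: [H⁺]/K1 = 10^-2.08 = 0.0083176, K2/[H⁺] = 10^-1.03 = 0.093325
α₁ = 1/(1 + 0.0083176 + 0.093325) = 1/1.1016 = 0.9077; α₂ = α₁·K2/[H⁺] = 0.08471
α₁ + 2α₂ = 1.0772
DIC = CA / (α₁ + 2α₂) = 2.38 / 1.0772 = 2.21 mmol/kg

DIC = 2.21 mmol/kg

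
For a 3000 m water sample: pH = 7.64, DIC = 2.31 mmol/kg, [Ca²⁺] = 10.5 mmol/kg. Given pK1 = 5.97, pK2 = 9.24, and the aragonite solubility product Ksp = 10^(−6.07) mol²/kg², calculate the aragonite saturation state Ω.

Ω = 0.684

α₂ = 1 / (1 + [H⁺]/K2 + [H⁺]²/(K1K2)) = 1 / (1 + 10^+1.60 + 10^-0.07)
   = 1 / (1 + 39.811 + 0.85114) = 1/41.662 = 0.02400
[CO3²⁻] = α₂ × DIC = 0.02400 × 2.31 = 0.05545 mmol/kg
Ksp = 10^(−6.07) = 8.511×10^-7
Ω = [Ca²⁺][CO3²⁻]/Ksp = (10.5×10^-3)(5.545×10^-5) / 8.511×10^-7 = 0.684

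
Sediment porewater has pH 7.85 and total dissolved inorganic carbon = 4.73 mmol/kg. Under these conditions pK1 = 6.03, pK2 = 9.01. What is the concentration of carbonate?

α₂ = 1 / (1 + [H⁺]/K2 + [H⁺]²/(K1K2)) = 1 / (1 + 10^+1.16 + 10^-0.66)
   = 1 / (1 + 14.454 + 0.21878) = 1/15.673 = 0.06380
[CO3²⁻] = α₂ × DIC = 0.06380 × 4.73 = 0.302 mmol/kg

[CO3²⁻] = 0.302 mmol/kg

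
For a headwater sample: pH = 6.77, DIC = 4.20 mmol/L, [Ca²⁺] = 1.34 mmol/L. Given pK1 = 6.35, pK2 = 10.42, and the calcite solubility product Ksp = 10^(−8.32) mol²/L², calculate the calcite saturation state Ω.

Ω = 0.191

α₂ = 1 / (1 + [H⁺]/K2 + [H⁺]²/(K1K2)) = 1 / (1 + 10^+3.65 + 10^+3.23)
   = 1 / (1 + 4466.8 + 1698.2) = 1/6166.1 = 0.0001622
[CO3²⁻] = α₂ × DIC = 0.0001622 × 4.20 = 0.0006811 mmol/L = 0.6811 μmol/L
Ksp = 10^(−8.32) = 4.786×10^-9
Ω = [Ca²⁺][CO3²⁻]/Ksp = (1.34×10^-3)(6.811×10^-7) / 4.786×10^-9 = 0.191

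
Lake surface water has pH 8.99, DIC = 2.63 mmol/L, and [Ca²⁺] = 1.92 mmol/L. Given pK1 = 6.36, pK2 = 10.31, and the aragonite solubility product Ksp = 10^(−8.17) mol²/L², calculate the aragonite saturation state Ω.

Ω = 34.0

α₂ = 1 / (1 + [H⁺]/K2 + [H⁺]²/(K1K2)) = 1 / (1 + 10^+1.32 + 10^-1.31)
   = 1 / (1 + 20.893 + 0.048978) = 1/21.942 = 0.04557
[CO3²⁻] = α₂ × DIC = 0.04557 × 2.63 = 0.1199 mmol/L
Ksp = 10^(−8.17) = 6.761×10^-9
Ω = [Ca²⁺][CO3²⁻]/Ksp = (1.92×10^-3)(1.199×10^-4) / 6.761×10^-9 = 34.0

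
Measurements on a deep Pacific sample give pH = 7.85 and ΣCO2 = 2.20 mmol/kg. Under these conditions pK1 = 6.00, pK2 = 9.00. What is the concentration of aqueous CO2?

α₀ = 1 / (1 + K1/[H⁺] + K1K2/[H⁺]²) = 1 / (1 + 10^+1.85 + 10^+0.70)
   = 1 / (1 + 70.795 + 5.0119) = 1/76.806 = 0.01302
[CO2*] = α₀ × DIC = 0.01302 × 2.20 = 0.0286 mmol/kg

[CO2*] = 0.0286 mmol/kg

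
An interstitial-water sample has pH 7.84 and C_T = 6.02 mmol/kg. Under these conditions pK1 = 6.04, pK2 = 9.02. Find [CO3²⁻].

[CO3²⁻] = 0.368 mmol/kg

α₂ = 1 / (1 + [H⁺]/K2 + [H⁺]²/(K1K2)) = 1 / (1 + 10^+1.18 + 10^-0.62)
   = 1 / (1 + 15.136 + 0.23988) = 1/16.375 = 0.06107
[CO3²⁻] = α₂ × DIC = 0.06107 × 6.02 = 0.368 mmol/kg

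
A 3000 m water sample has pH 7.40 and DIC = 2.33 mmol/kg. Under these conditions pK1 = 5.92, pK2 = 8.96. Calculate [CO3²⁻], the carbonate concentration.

[CO3²⁻] = 0.0605 mmol/kg

α₂ = 1 / (1 + [H⁺]/K2 + [H⁺]²/(K1K2)) = 1 / (1 + 10^+1.56 + 10^+0.08)
   = 1 / (1 + 36.308 + 1.2023) = 1/38.510 = 0.02597
[CO3²⁻] = α₂ × DIC = 0.02597 × 2.33 = 0.0605 mmol/kg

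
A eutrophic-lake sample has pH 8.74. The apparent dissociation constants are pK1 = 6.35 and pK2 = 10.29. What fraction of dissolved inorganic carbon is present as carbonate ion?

α₂ = 1 / (1 + [H⁺]/K2 + [H⁺]²/(K1K2)) = 1 / (1 + 10^+1.55 + 10^-0.84)
   = 1 / (1 + 35.481 + 0.14454) = 1/36.626 = 0.02730

α₂ = 0.0273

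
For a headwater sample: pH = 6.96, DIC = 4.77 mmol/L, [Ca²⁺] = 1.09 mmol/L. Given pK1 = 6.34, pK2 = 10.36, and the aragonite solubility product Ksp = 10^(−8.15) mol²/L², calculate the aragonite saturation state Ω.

α₂ = 1 / (1 + [H⁺]/K2 + [H⁺]²/(K1K2)) = 1 / (1 + 10^+3.40 + 10^+2.78)
   = 1 / (1 + 2511.9 + 602.56) = 1/3115.4 = 0.0003210
[CO3²⁻] = α₂ × DIC = 0.0003210 × 4.77 = 0.001531 mmol/L = 1.531 μmol/L
Ksp = 10^(−8.15) = 7.079×10^-9
Ω = [Ca²⁺][CO3²⁻]/Ksp = (1.09×10^-3)(1.531×10^-6) / 7.079×10^-9 = 0.236

Ω = 0.236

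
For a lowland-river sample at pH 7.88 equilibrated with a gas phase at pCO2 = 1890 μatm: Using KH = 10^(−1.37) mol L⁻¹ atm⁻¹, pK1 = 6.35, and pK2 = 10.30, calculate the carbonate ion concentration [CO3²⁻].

[CO3²⁻] = 10.4 μmol/L

[CO2*] = KH · pCO2 = 10^(−1.37) × 1890×10^-6 = 8.062×10^-5 mol/L
α₀ = 1/(1 + K1/[H⁺] + K1K2/[H⁺]²) = 1/(1 + 10^+1.53 + 10^-0.89) = 0.02856
DIC = [CO2*]/α₀ = 8.062×10^-5 / 0.02856 = 2.823 mmol/L
[CO3²⁻] = α₂·DIC; α₂ = 0.003679, so [CO3²⁻] = 0.003679 × 2.823 = 0.0104 mmol/L = 10.4 μmol/L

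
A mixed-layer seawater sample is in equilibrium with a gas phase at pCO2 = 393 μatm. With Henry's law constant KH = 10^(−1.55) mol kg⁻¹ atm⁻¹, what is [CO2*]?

[CO2*] = 11.1 μmol/kg

KH = 10^(−1.55) = 2.818×10^-2 mol kg⁻¹ atm⁻¹
[CO2*] = KH · pCO2 = 2.818×10^-2 × 393×10^-6 atm = 1.11×10^-5 mol/kg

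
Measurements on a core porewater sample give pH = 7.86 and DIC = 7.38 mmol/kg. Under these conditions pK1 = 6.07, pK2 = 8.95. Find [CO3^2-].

α₂ = 1 / (1 + [H⁺]/K2 + [H⁺]²/(K1K2)) = 1 / (1 + 10^+1.09 + 10^-0.70)
   = 1 / (1 + 12.303 + 0.19953) = 1/13.502 = 0.07406
[CO3²⁻] = α₂ × DIC = 0.07406 × 7.38 = 0.547 mmol/kg

[CO3²⁻] = 0.547 mmol/kg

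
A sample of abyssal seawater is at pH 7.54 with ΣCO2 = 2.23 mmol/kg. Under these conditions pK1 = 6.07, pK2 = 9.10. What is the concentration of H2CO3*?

α₀ = 1 / (1 + K1/[H⁺] + K1K2/[H⁺]²) = 1 / (1 + 10^+1.47 + 10^-0.09)
   = 1 / (1 + 29.512 + 0.81283) = 1/31.325 = 0.03192
[CO2*] = α₀ × DIC = 0.03192 × 2.23 = 0.0712 mmol/kg

[CO2*] = 0.0712 mmol/kg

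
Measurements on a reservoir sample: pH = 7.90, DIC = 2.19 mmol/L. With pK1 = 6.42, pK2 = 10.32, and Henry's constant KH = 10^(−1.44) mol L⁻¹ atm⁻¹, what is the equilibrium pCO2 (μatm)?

α₀ = 1 / (1 + K1/[H⁺] + K1K2/[H⁺]²) = 1 / (1 + 10^+1.48 + 10^-0.94)
   = 1 / (1 + 30.200 + 0.11482) = 1/31.314 = 0.03193
[CO2*] = α₀ × DIC = 0.03193 × 2.19 = 0.06994 mmol/L
pCO2 = [CO2*]/KH = 6.994×10^-5 / 3.631×10^-2 = 1930 μatm

pCO2 = 1930 μatm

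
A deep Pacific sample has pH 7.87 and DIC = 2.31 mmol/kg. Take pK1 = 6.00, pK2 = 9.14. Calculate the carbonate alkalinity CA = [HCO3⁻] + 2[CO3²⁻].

CA = [HCO3⁻] + 2[CO3²⁻] = (α₁ + 2α₂)·DIC
At pH 7.87: [H⁺]/K1 = 10^-1.87 = 0.013490, K2/[H⁺] = 10^-1.27 = 0.053703
α₁ = 1/(1 + 0.013490 + 0.053703) = 1/1.0672 = 0.9370; α₂ = α₁·K2/[H⁺] = 0.05032
α₁ + 2α₂ = 1.0377
CA = 1.0377 × 2.31 = 2.40 mmol/kg

CA = 2.40 mmol/kg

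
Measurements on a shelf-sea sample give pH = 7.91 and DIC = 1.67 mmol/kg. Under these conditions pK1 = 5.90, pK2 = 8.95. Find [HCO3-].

[HCO3⁻] = 1.52 mmol/kg

α₁ = 1 / (1 + [H⁺]/K1 + K2/[H⁺]) = 1 / (1 + 10^-2.01 + 10^-1.04)
   = 1 / (1 + 0.0097724 + 0.091201) = 1/1.1010 = 0.9083
[HCO3⁻] = α₁ × DIC = 0.9083 × 1.67 = 1.52 mmol/kg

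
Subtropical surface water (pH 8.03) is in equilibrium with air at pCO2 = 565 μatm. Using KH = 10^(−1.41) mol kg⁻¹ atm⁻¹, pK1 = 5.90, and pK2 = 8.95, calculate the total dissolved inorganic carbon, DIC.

DIC = 3.34 mmol/kg

[CO2*] = KH · pCO2 = 10^(−1.41) × 565×10^-6 = 2.198×10^-5 mol/kg
α₀ = 1/(1 + K1/[H⁺] + K1K2/[H⁺]²) = 1/(1 + 10^+2.13 + 10^+1.21) = 0.006574
DIC = [CO2*]/α₀ = 2.198×10^-5 / 0.006574 = 3.34 mmol/kg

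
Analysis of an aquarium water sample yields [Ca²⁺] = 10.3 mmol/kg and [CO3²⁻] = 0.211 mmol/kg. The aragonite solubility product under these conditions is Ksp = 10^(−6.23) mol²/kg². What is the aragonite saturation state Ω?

Ω = 3.69

Ksp = 10^(−6.23) = 5.888×10^-7
Ω = [Ca²⁺][CO3²⁻]/Ksp = (10.3×10^-3)(0.211×10^-3) / 5.888×10^-7 = 3.69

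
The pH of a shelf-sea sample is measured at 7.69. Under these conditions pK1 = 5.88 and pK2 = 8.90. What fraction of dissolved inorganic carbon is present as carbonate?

α₂ = 0.0572

α₂ = 1 / (1 + [H⁺]/K2 + [H⁺]²/(K1K2)) = 1 / (1 + 10^+1.21 + 10^-0.60)
   = 1 / (1 + 16.218 + 0.25119) = 1/17.469 = 0.05724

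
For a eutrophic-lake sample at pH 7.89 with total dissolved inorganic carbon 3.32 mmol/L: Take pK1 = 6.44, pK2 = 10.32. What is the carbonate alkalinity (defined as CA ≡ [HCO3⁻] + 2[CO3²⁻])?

CA = 3.22 mmol/L

CA = [HCO3⁻] + 2[CO3²⁻] = (α₁ + 2α₂)·DIC
At pH 7.89: [H⁺]/K1 = 10^-1.45 = 0.035481, K2/[H⁺] = 10^-2.43 = 0.0037154
α₁ = 1/(1 + 0.035481 + 0.0037154) = 1/1.0392 = 0.9623; α₂ = α₁·K2/[H⁺] = 0.003575
α₁ + 2α₂ = 0.9694
CA = 0.9694 × 3.32 = 3.22 mmol/L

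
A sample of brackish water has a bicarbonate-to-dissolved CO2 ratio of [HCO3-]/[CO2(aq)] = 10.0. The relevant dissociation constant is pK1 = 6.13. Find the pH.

pH = 7.13

From K1 = [H⁺][HCO3-]/[CO2(aq)]:  pH = pK1 + log₁₀([HCO3-]/[CO2(aq)])
log₁₀(10.0) = +1.000
pH = 6.13 + (+1.000) = 7.13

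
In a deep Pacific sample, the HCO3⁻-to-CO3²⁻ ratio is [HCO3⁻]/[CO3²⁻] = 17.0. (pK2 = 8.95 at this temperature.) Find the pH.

From K2 = [H⁺][CO3²⁻]/[HCO3⁻]:  pH = pK2 − log₁₀([HCO3⁻]/[CO3²⁻])
log₁₀(17.0) = +1.230
pH = 8.95 − (+1.230) = 7.72

pH = 7.72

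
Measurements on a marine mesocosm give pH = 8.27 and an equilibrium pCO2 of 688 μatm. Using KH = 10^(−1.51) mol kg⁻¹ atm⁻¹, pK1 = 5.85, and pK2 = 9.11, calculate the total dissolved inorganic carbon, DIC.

[CO2*] = KH · pCO2 = 10^(−1.51) × 688×10^-6 = 2.126×10^-5 mol/kg
α₀ = 1/(1 + K1/[H⁺] + K1K2/[H⁺]²) = 1/(1 + 10^+2.42 + 10^+1.58) = 0.003311
DIC = [CO2*]/α₀ = 2.126×10^-5 / 0.003311 = 6.42 mmol/kg

DIC = 6.42 mmol/kg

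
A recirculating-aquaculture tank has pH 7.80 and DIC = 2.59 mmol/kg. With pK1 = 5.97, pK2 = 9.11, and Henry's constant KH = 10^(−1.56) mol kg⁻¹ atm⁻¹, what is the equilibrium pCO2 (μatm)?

pCO2 = 1310 μatm

α₀ = 1 / (1 + K1/[H⁺] + K1K2/[H⁺]²) = 1 / (1 + 10^+1.83 + 10^+0.52)
   = 1 / (1 + 67.608 + 3.3113) = 1/71.920 = 0.01390
[CO2*] = α₀ × DIC = 0.01390 × 2.59 = 0.03601 mmol/kg
pCO2 = [CO2*]/KH = 3.601×10^-5 / 2.754×10^-2 = 1310 μatm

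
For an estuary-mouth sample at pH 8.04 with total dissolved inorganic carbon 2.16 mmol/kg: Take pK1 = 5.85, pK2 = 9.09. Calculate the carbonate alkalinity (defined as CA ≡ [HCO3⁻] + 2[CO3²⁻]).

CA = [HCO3⁻] + 2[CO3²⁻] = (α₁ + 2α₂)·DIC
At pH 8.04: [H⁺]/K1 = 10^-2.19 = 0.0064565, K2/[H⁺] = 10^-1.05 = 0.089125
α₁ = 1/(1 + 0.0064565 + 0.089125) = 1/1.0956 = 0.9128; α₂ = α₁·K2/[H⁺] = 0.08135
α₁ + 2α₂ = 1.0755
CA = 1.0755 × 2.16 = 2.32 mmol/kg

CA = 2.32 mmol/kg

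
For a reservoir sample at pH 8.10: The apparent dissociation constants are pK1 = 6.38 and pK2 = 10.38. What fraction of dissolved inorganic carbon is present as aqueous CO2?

α₀ = 1 / (1 + K1/[H⁺] + K1K2/[H⁺]²) = 1 / (1 + 10^+1.72 + 10^-0.56)
   = 1 / (1 + 52.481 + 0.27542) = 1/53.756 = 0.01860

α₀ = 0.0186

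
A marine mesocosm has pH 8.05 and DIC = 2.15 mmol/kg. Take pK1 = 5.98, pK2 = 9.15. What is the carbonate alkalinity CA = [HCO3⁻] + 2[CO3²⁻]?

CA = 2.29 mmol/kg

CA = [HCO3⁻] + 2[CO3²⁻] = (α₁ + 2α₂)·DIC
At pH 8.05: [H⁺]/K1 = 10^-2.07 = 0.0085114, K2/[H⁺] = 10^-1.10 = 0.079433
α₁ = 1/(1 + 0.0085114 + 0.079433) = 1/1.0879 = 0.9192; α₂ = α₁·K2/[H⁺] = 0.07301
α₁ + 2α₂ = 1.0652
CA = 1.0652 × 2.15 = 2.29 mmol/kg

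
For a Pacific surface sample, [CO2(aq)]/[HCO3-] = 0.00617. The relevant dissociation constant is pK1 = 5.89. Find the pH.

From K1 = [H⁺][HCO3-]/[CO2(aq)]:  pH = pK1 − log₁₀([CO2(aq)]/[HCO3-])
log₁₀(0.00617) = -2.210
pH = 5.89 − (-2.210) = 8.10

pH = 8.10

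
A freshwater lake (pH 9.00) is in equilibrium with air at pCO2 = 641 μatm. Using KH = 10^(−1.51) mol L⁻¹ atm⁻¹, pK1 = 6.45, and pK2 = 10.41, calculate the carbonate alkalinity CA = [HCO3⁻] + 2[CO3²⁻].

[CO2*] = KH · pCO2 = 10^(−1.51) × 641×10^-6 = 1.981×10^-5 mol/L
α₀ = 1/(1 + K1/[H⁺] + K1K2/[H⁺]²) = 1/(1 + 10^+2.55 + 10^+1.14) = 0.002706
DIC = [CO2*]/α₀ = 1.981×10^-5 / 0.002706 = 7.322 mmol/L
CA = (α₁ + 2α₂)·DIC = (0.9599 + 2×0.03735) × 7.322 = 7.58 mmol/L

CA = 7.58 mmol/L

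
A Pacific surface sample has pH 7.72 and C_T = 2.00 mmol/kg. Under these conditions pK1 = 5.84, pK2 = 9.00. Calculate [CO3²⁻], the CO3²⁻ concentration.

α₂ = 1 / (1 + [H⁺]/K2 + [H⁺]²/(K1K2)) = 1 / (1 + 10^+1.28 + 10^-0.60)
   = 1 / (1 + 19.055 + 0.25119) = 1/20.306 = 0.04925
[CO3²⁻] = α₂ × DIC = 0.04925 × 2.00 = 0.0985 mmol/kg

[CO3²⁻] = 0.0985 mmol/kg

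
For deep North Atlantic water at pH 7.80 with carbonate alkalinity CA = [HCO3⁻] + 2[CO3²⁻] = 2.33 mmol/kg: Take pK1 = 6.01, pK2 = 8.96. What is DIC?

DIC = 2.22 mmol/kg

CA = [HCO3⁻] + 2[CO3²⁻] = (α₁ + 2α₂)·DIC
At pH 7.80: [H⁺]/K1 = 10^-1.79 = 0.016218, K2/[H⁺] = 10^-1.16 = 0.069183
α₁ = 1/(1 + 0.016218 + 0.069183) = 1/1.0854 = 0.9213; α₂ = α₁·K2/[H⁺] = 0.06374
α₁ + 2α₂ = 1.0488
DIC = CA / (α₁ + 2α₂) = 2.33 / 1.0488 = 2.22 mmol/kg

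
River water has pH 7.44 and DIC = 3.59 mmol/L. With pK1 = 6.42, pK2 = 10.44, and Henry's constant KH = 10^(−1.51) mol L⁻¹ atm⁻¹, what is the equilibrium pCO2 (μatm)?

pCO2 = 1.01×10^4 μatm

α₀ = 1 / (1 + K1/[H⁺] + K1K2/[H⁺]²) = 1 / (1 + 10^+1.02 + 10^-1.98)
   = 1 / (1 + 10.471 + 0.010471) = 1/11.482 = 0.08709
[CO2*] = α₀ × DIC = 0.08709 × 3.59 = 0.3127 mmol/L
pCO2 = [CO2*]/KH = 3.127×10^-4 / 3.090×10^-2 = 1.01×10^4 μatm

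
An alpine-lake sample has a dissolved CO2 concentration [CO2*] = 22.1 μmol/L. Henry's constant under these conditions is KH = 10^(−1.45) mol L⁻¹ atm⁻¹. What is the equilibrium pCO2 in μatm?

KH = 10^(−1.45) = 3.548×10^-2 mol L⁻¹ atm⁻¹
pCO2 = [CO2*]/KH = 22.1×10^-6 / 3.548×10^-2 = 6.23×10^-4 atm = 623 μatm

pCO2 = 623 μatm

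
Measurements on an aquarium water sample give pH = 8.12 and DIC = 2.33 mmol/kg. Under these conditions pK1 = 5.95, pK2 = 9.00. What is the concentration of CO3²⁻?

[CO3²⁻] = 0.270 mmol/kg

α₂ = 1 / (1 + [H⁺]/K2 + [H⁺]²/(K1K2)) = 1 / (1 + 10^+0.88 + 10^-1.29)
   = 1 / (1 + 7.5858 + 0.051286) = 1/8.6371 = 0.1158
[CO3²⁻] = α₂ × DIC = 0.1158 × 2.33 = 0.270 mmol/kg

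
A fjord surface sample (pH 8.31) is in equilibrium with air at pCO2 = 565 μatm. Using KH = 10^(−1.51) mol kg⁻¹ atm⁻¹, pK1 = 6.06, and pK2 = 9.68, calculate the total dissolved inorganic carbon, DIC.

DIC = 3.25 mmol/kg

[CO2*] = KH · pCO2 = 10^(−1.51) × 565×10^-6 = 1.746×10^-5 mol/kg
α₀ = 1/(1 + K1/[H⁺] + K1K2/[H⁺]²) = 1/(1 + 10^+2.25 + 10^+0.88) = 0.005364
DIC = [CO2*]/α₀ = 1.746×10^-5 / 0.005364 = 3.25 mmol/kg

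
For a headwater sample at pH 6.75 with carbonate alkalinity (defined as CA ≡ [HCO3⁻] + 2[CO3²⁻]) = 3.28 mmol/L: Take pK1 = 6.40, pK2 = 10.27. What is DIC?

DIC = 4.74 mmol/L

CA = [HCO3⁻] + 2[CO3²⁻] = (α₁ + 2α₂)·DIC
At pH 6.75: [H⁺]/K1 = 10^-0.35 = 0.44668, K2/[H⁺] = 10^-3.52 = 0.00030200
α₁ = 1/(1 + 0.44668 + 0.00030200) = 1/1.4470 = 0.6911; α₂ = α₁·K2/[H⁺] = 0.0002087
α₁ + 2α₂ = 0.6915
DIC = CA / (α₁ + 2α₂) = 3.28 / 0.6915 = 4.74 mmol/L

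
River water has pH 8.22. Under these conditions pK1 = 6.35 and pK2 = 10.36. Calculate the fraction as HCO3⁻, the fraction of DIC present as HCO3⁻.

α₁ = 0.980

α₁ = 1 / (1 + [H⁺]/K1 + K2/[H⁺]) = 1 / (1 + 10^-1.87 + 10^-2.14)
   = 1 / (1 + 0.013490 + 0.0072444) = 1/1.0207 = 0.9797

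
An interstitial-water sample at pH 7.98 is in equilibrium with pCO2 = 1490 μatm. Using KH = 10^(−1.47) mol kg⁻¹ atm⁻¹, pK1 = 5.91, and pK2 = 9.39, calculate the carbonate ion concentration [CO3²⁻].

[CO2*] = KH · pCO2 = 10^(−1.47) × 1490×10^-6 = 5.049×10^-5 mol/kg
α₀ = 1/(1 + K1/[H⁺] + K1K2/[H⁺]²) = 1/(1 + 10^+2.07 + 10^+0.66) = 0.008126
DIC = [CO2*]/α₀ = 5.049×10^-5 / 0.008126 = 6.213 mmol/kg
[CO3²⁻] = α₂·DIC; α₂ = 0.03714, so [CO3²⁻] = 0.03714 × 6.213 = 0.231 mmol/kg

[CO3²⁻] = 0.231 mmol/kg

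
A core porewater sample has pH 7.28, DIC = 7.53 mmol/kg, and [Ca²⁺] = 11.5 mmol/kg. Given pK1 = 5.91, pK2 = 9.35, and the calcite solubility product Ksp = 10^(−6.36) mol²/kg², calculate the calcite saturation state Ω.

Ω = 1.61

α₂ = 1 / (1 + [H⁺]/K2 + [H⁺]²/(K1K2)) = 1 / (1 + 10^+2.07 + 10^+0.70)
   = 1 / (1 + 117.49 + 5.0119) = 1/123.50 = 0.008097
[CO3²⁻] = α₂ × DIC = 0.008097 × 7.53 = 0.06097 mmol/kg
Ksp = 10^(−6.36) = 4.365×10^-7
Ω = [Ca²⁺][CO3²⁻]/Ksp = (11.5×10^-3)(6.097×10^-5) / 4.365×10^-7 = 1.61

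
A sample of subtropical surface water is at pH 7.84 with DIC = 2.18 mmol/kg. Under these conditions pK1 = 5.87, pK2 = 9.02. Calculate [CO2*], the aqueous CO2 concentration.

α₀ = 1 / (1 + K1/[H⁺] + K1K2/[H⁺]²) = 1 / (1 + 10^+1.97 + 10^+0.79)
   = 1 / (1 + 93.325 + 6.1660) = 1/100.49 = 0.009951
[CO2*] = α₀ × DIC = 0.009951 × 2.18 = 0.0217 mmol/kg

[CO2*] = 0.0217 mmol/kg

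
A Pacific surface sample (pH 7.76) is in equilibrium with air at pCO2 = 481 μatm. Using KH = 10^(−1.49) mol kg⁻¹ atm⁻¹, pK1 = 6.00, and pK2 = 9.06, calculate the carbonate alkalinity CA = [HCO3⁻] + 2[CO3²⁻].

CA = 0.985 mmol/kg

[CO2*] = KH · pCO2 = 10^(−1.49) × 481×10^-6 = 1.556×10^-5 mol/kg
α₀ = 1/(1 + K1/[H⁺] + K1K2/[H⁺]²) = 1/(1 + 10^+1.76 + 10^+0.46) = 0.01628
DIC = [CO2*]/α₀ = 1.556×10^-5 / 0.01628 = 0.9561 mmol/kg
CA = (α₁ + 2α₂)·DIC = (0.9368 + 2×0.04695) × 0.9561 = 0.985 mmol/kg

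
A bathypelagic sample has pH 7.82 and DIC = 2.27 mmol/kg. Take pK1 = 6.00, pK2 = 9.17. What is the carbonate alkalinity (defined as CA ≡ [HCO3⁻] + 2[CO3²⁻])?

CA = 2.33 mmol/kg

CA = [HCO3⁻] + 2[CO3²⁻] = (α₁ + 2α₂)·DIC
At pH 7.82: [H⁺]/K1 = 10^-1.82 = 0.015136, K2/[H⁺] = 10^-1.35 = 0.044668
α₁ = 1/(1 + 0.015136 + 0.044668) = 1/1.0598 = 0.9436; α₂ = α₁·K2/[H⁺] = 0.04215
α₁ + 2α₂ = 1.0279
CA = 1.0279 × 2.27 = 2.33 mmol/kg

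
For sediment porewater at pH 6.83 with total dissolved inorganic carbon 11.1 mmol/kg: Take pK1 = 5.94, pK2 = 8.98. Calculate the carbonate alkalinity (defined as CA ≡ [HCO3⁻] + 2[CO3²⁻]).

CA = 9.91 mmol/kg

CA = [HCO3⁻] + 2[CO3²⁻] = (α₁ + 2α₂)·DIC
At pH 6.83: [H⁺]/K1 = 10^-0.89 = 0.12882, K2/[H⁺] = 10^-2.15 = 0.0070795
α₁ = 1/(1 + 0.12882 + 0.0070795) = 1/1.1359 = 0.8804; α₂ = α₁·K2/[H⁺] = 0.006232
α₁ + 2α₂ = 0.8928
CA = 0.8928 × 11.1 = 9.91 mmol/kg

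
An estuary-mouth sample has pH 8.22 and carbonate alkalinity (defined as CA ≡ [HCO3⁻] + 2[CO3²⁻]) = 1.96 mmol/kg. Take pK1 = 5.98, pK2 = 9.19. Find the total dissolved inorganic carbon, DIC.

CA = [HCO3⁻] + 2[CO3²⁻] = (α₁ + 2α₂)·DIC
At pH 8.22: [H⁺]/K1 = 10^-2.24 = 0.0057544, K2/[H⁺] = 10^-0.97 = 0.10715
α₁ = 1/(1 + 0.0057544 + 0.10715) = 1/1.1129 = 0.8985; α₂ = α₁·K2/[H⁺] = 0.09628
α₁ + 2α₂ = 1.0911
DIC = CA / (α₁ + 2α₂) = 1.96 / 1.0911 = 1.80 mmol/kg

DIC = 1.80 mmol/kg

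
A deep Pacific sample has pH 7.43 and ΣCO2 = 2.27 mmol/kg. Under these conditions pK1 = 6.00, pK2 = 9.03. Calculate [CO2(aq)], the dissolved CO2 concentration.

[CO2*] = 0.0794 mmol/kg

α₀ = 1 / (1 + K1/[H⁺] + K1K2/[H⁺]²) = 1 / (1 + 10^+1.43 + 10^-0.17)
   = 1 / (1 + 26.915 + 0.67608) = 1/28.591 = 0.03498
[CO2*] = α₀ × DIC = 0.03498 × 2.27 = 0.0794 mmol/kg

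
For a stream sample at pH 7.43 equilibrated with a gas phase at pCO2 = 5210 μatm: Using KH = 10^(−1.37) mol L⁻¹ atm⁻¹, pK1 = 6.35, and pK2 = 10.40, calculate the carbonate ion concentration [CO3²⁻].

[CO3²⁻] = 2.86 μmol/L

[CO2*] = KH · pCO2 = 10^(−1.37) × 5210×10^-6 = 2.222×10^-4 mol/L
α₀ = 1/(1 + K1/[H⁺] + K1K2/[H⁺]²) = 1/(1 + 10^+1.08 + 10^-1.89) = 0.07671
DIC = [CO2*]/α₀ = 2.222×10^-4 / 0.07671 = 2.897 mmol/L
[CO3²⁻] = α₂·DIC; α₂ = 0.0009883, so [CO3²⁻] = 0.0009883 × 2.897 = 0.00286 mmol/L = 2.86 μmol/L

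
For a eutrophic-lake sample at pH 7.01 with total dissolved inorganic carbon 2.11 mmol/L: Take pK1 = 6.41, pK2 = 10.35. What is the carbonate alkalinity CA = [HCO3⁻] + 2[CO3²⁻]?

CA = 1.69 mmol/L

CA = [HCO3⁻] + 2[CO3²⁻] = (α₁ + 2α₂)·DIC
At pH 7.01: [H⁺]/K1 = 10^-0.60 = 0.25119, K2/[H⁺] = 10^-3.34 = 0.00045709
α₁ = 1/(1 + 0.25119 + 0.00045709) = 1/1.2516 = 0.7989; α₂ = α₁·K2/[H⁺] = 0.0003652
α₁ + 2α₂ = 0.7997
CA = 0.7997 × 2.11 = 1.69 mmol/L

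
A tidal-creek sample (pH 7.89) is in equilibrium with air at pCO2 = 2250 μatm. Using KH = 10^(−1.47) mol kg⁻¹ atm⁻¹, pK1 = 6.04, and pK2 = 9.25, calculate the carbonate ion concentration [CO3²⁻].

[CO2*] = KH · pCO2 = 10^(−1.47) × 2250×10^-6 = 7.624×10^-5 mol/kg
α₀ = 1/(1 + K1/[H⁺] + K1K2/[H⁺]²) = 1/(1 + 10^+1.85 + 10^+0.49) = 0.01335
DIC = [CO2*]/α₀ = 7.624×10^-5 / 0.01335 = 5.709 mmol/kg
[CO3²⁻] = α₂·DIC; α₂ = 0.04127, so [CO3²⁻] = 0.04127 × 5.709 = 0.236 mmol/kg

[CO3²⁻] = 0.236 mmol/kg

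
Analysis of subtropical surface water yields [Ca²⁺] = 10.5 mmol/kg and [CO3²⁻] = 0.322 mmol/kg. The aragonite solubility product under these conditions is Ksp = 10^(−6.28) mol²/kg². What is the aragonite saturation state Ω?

Ω = 6.44

Ksp = 10^(−6.28) = 5.248×10^-7
Ω = [Ca²⁺][CO3²⁻]/Ksp = (10.5×10^-3)(0.322×10^-3) / 5.248×10^-7 = 6.44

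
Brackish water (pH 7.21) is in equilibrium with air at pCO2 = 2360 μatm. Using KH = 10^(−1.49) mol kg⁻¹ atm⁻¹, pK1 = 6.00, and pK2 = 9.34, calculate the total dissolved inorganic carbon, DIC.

[CO2*] = KH · pCO2 = 10^(−1.49) × 2360×10^-6 = 7.637×10^-5 mol/kg
α₀ = 1/(1 + K1/[H⁺] + K1K2/[H⁺]²) = 1/(1 + 10^+1.21 + 10^-0.92) = 0.05768
DIC = [CO2*]/α₀ = 7.637×10^-5 / 0.05768 = 1.32 mmol/kg

DIC = 1.32 mmol/kg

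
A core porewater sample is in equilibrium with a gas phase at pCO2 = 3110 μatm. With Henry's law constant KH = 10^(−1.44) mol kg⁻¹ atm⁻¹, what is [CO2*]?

[CO2*] = 113 μmol/kg

KH = 10^(−1.44) = 3.631×10^-2 mol kg⁻¹ atm⁻¹
[CO2*] = KH · pCO2 = 3.631×10^-2 × 3110×10^-6 atm = 1.13×10^-4 mol/kg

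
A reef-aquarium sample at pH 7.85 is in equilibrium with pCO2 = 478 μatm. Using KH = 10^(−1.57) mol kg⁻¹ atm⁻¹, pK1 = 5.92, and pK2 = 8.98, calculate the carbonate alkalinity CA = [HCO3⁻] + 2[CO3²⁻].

[CO2*] = KH · pCO2 = 10^(−1.57) × 478×10^-6 = 1.287×10^-5 mol/kg
α₀ = 1/(1 + K1/[H⁺] + K1K2/[H⁺]²) = 1/(1 + 10^+1.93 + 10^+0.80) = 0.01082
DIC = [CO2*]/α₀ = 1.287×10^-5 / 0.01082 = 1.189 mmol/kg
CA = (α₁ + 2α₂)·DIC = (0.9209 + 2×0.06827) × 1.189 = 1.26 mmol/kg

CA = 1.26 mmol/kg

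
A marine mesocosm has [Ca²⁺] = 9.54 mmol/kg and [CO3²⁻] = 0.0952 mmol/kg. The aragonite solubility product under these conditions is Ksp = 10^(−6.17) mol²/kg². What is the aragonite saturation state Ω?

Ksp = 10^(−6.17) = 6.761×10^-7
Ω = [Ca²⁺][CO3²⁻]/Ksp = (9.54×10^-3)(0.0952×10^-3) / 6.761×10^-7 = 1.34

Ω = 1.34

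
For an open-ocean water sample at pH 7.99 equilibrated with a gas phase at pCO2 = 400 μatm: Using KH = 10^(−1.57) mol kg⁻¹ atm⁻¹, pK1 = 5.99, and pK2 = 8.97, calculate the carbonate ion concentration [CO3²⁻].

[CO2*] = KH · pCO2 = 10^(−1.57) × 400×10^-6 = 1.077×10^-5 mol/kg
α₀ = 1/(1 + K1/[H⁺] + K1K2/[H⁺]²) = 1/(1 + 10^+2.00 + 10^+1.02) = 0.008971
DIC = [CO2*]/α₀ = 1.077×10^-5 / 0.008971 = 1.200 mmol/kg
[CO3²⁻] = α₂·DIC; α₂ = 0.09394, so [CO3²⁻] = 0.09394 × 1.200 = 0.113 mmol/kg

[CO3²⁻] = 0.113 mmol/kg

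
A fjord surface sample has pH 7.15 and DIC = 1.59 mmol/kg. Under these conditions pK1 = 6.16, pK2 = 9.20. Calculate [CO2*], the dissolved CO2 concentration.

[CO2*] = 0.146 mmol/kg

α₀ = 1 / (1 + K1/[H⁺] + K1K2/[H⁺]²) = 1 / (1 + 10^+0.99 + 10^-1.06)
   = 1 / (1 + 9.7724 + 0.087096) = 1/10.859 = 0.09209
[CO2*] = α₀ × DIC = 0.09209 × 1.59 = 0.146 mmol/kg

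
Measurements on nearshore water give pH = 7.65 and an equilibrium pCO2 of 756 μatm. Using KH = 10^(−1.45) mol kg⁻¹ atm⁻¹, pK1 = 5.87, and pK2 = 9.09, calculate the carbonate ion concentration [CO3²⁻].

[CO3²⁻] = 0.0587 mmol/kg

[CO2*] = KH · pCO2 = 10^(−1.45) × 756×10^-6 = 2.682×10^-5 mol/kg
α₀ = 1/(1 + K1/[H⁺] + K1K2/[H⁺]²) = 1/(1 + 10^+1.78 + 10^+0.34) = 0.01576
DIC = [CO2*]/α₀ = 2.682×10^-5 / 0.01576 = 1.702 mmol/kg
[CO3²⁻] = α₂·DIC; α₂ = 0.03448, so [CO3²⁻] = 0.03448 × 1.702 = 0.0587 mmol/kg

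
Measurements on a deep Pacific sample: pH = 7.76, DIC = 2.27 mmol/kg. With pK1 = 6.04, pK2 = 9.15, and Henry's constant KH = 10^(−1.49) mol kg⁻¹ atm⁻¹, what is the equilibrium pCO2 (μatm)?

pCO2 = 1260 μatm

α₀ = 1 / (1 + K1/[H⁺] + K1K2/[H⁺]²) = 1 / (1 + 10^+1.72 + 10^+0.33)
   = 1 / (1 + 52.481 + 2.1380) = 1/55.619 = 0.01798
[CO2*] = α₀ × DIC = 0.01798 × 2.27 = 0.04081 mmol/kg
pCO2 = [CO2*]/KH = 4.081×10^-5 / 3.236×10^-2 = 1260 μatm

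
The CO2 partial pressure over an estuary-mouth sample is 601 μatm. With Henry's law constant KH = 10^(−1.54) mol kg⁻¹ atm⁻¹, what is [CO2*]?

[CO2*] = 17.3 μmol/kg

KH = 10^(−1.54) = 2.884×10^-2 mol kg⁻¹ atm⁻¹
[CO2*] = KH · pCO2 = 2.884×10^-2 × 601×10^-6 atm = 1.73×10^-5 mol/kg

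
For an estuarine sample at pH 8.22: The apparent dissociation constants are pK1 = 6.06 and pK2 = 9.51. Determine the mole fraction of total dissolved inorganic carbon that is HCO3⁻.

α₁ = 0.945

α₁ = 1 / (1 + [H⁺]/K1 + K2/[H⁺]) = 1 / (1 + 10^-2.16 + 10^-1.29)
   = 1 / (1 + 0.0069183 + 0.051286) = 1/1.0582 = 0.9450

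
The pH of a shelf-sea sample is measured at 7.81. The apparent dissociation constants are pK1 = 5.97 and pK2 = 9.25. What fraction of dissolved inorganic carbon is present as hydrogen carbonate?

α₁ = 0.952

α₁ = 1 / (1 + [H⁺]/K1 + K2/[H⁺]) = 1 / (1 + 10^-1.84 + 10^-1.44)
   = 1 / (1 + 0.014454 + 0.036308) = 1/1.0508 = 0.9517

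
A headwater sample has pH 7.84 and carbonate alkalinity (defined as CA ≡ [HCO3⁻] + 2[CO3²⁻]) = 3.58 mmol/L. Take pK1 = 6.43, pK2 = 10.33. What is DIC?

CA = [HCO3⁻] + 2[CO3²⁻] = (α₁ + 2α₂)·DIC
At pH 7.84: [H⁺]/K1 = 10^-1.41 = 0.038905, K2/[H⁺] = 10^-2.49 = 0.0032359
α₁ = 1/(1 + 0.038905 + 0.0032359) = 1/1.0421 = 0.9596; α₂ = α₁·K2/[H⁺] = 0.003105
α₁ + 2α₂ = 0.9658
DIC = CA / (α₁ + 2α₂) = 3.58 / 0.9658 = 3.71 mmol/L

DIC = 3.71 mmol/L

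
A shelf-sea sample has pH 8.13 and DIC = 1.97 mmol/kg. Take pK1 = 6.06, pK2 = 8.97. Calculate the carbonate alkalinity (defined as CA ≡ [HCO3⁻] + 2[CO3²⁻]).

CA = [HCO3⁻] + 2[CO3²⁻] = (α₁ + 2α₂)·DIC
At pH 8.13: [H⁺]/K1 = 10^-2.07 = 0.0085114, K2/[H⁺] = 10^-0.84 = 0.14454
α₁ = 1/(1 + 0.0085114 + 0.14454) = 1/1.1531 = 0.8673; α₂ = α₁·K2/[H⁺] = 0.1254
α₁ + 2α₂ = 1.1180
CA = 1.1180 × 1.97 = 2.20 mmol/kg

CA = 2.20 mmol/kg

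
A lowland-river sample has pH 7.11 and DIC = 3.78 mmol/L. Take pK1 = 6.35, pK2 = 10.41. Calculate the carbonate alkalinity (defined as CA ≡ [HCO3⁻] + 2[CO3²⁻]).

CA = 3.22 mmol/L

CA = [HCO3⁻] + 2[CO3²⁻] = (α₁ + 2α₂)·DIC
At pH 7.11: [H⁺]/K1 = 10^-0.76 = 0.17378, K2/[H⁺] = 10^-3.30 = 0.00050119
α₁ = 1/(1 + 0.17378 + 0.00050119) = 1/1.1743 = 0.8516; α₂ = α₁·K2/[H⁺] = 0.0004268
α₁ + 2α₂ = 0.8524
CA = 0.8524 × 3.78 = 3.22 mmol/L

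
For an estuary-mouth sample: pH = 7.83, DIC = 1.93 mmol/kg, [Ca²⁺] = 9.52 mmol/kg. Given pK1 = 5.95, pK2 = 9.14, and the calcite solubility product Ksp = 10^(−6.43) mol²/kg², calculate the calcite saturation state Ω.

α₂ = 1 / (1 + [H⁺]/K2 + [H⁺]²/(K1K2)) = 1 / (1 + 10^+1.31 + 10^-0.57)
   = 1 / (1 + 20.417 + 0.26915) = 1/21.687 = 0.04611
[CO3²⁻] = α₂ × DIC = 0.04611 × 1.93 = 0.08900 mmol/kg
Ksp = 10^(−6.43) = 3.715×10^-7
Ω = [Ca²⁺][CO3²⁻]/Ksp = (9.52×10^-3)(8.900×10^-5) / 3.715×10^-7 = 2.28

Ω = 2.28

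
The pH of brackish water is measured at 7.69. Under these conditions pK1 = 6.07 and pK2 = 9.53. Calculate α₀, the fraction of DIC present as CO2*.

α₀ = 0.0231

α₀ = 1 / (1 + K1/[H⁺] + K1K2/[H⁺]²) = 1 / (1 + 10^+1.62 + 10^-0.22)
   = 1 / (1 + 41.687 + 0.60256) = 1/43.289 = 0.02310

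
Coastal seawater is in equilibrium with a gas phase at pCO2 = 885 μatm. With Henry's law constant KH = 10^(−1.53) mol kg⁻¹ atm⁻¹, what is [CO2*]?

KH = 10^(−1.53) = 2.951×10^-2 mol kg⁻¹ atm⁻¹
[CO2*] = KH · pCO2 = 2.951×10^-2 × 885×10^-6 atm = 2.61×10^-5 mol/kg

[CO2*] = 26.1 μmol/kg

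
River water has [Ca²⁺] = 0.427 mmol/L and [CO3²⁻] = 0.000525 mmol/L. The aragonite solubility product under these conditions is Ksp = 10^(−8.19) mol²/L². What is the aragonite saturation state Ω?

Ω = 0.0347

Ksp = 10^(−8.19) = 6.457×10^-9
Ω = [Ca²⁺][CO3²⁻]/Ksp = (0.427×10^-3)(0.000525×10^-3) / 6.457×10^-9 = 0.0347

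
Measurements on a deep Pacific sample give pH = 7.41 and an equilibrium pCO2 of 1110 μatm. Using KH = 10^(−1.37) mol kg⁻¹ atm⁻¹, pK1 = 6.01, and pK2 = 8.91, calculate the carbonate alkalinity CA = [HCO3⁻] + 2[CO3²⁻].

CA = 1.26 mmol/kg

[CO2*] = KH · pCO2 = 10^(−1.37) × 1110×10^-6 = 4.735×10^-5 mol/kg
α₀ = 1/(1 + K1/[H⁺] + K1K2/[H⁺]²) = 1/(1 + 10^+1.40 + 10^-0.10) = 0.03716
DIC = [CO2*]/α₀ = 4.735×10^-5 / 0.03716 = 1.274 mmol/kg
CA = (α₁ + 2α₂)·DIC = (0.9333 + 2×0.02951) × 1.274 = 1.26 mmol/kg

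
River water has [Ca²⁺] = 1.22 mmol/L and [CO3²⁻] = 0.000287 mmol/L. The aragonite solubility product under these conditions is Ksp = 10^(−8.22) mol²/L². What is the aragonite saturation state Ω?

Ksp = 10^(−8.22) = 6.026×10^-9
Ω = [Ca²⁺][CO3²⁻]/Ksp = (1.22×10^-3)(0.000287×10^-3) / 6.026×10^-9 = 0.0581

Ω = 0.0581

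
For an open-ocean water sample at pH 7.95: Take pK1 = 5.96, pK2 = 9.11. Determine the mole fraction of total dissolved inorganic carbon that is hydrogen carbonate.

α₁ = 0.926

α₁ = 1 / (1 + [H⁺]/K1 + K2/[H⁺]) = 1 / (1 + 10^-1.99 + 10^-1.16)
   = 1 / (1 + 0.010233 + 0.069183) = 1/1.0794 = 0.9264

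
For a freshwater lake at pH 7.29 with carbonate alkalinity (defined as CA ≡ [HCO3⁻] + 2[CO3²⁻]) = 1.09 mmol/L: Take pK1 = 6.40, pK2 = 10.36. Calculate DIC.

CA = [HCO3⁻] + 2[CO3²⁻] = (α₁ + 2α₂)·DIC
At pH 7.29: [H⁺]/K1 = 10^-0.89 = 0.12882, K2/[H⁺] = 10^-3.07 = 0.00085114
α₁ = 1/(1 + 0.12882 + 0.00085114) = 1/1.1297 = 0.8852; α₂ = α₁·K2/[H⁺] = 0.0007534
α₁ + 2α₂ = 0.8867
DIC = CA / (α₁ + 2α₂) = 1.09 / 0.8867 = 1.23 mmol/L

DIC = 1.23 mmol/L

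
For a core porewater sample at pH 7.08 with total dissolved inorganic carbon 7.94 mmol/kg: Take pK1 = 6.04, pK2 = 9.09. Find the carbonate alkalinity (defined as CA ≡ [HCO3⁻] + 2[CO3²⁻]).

CA = [HCO3⁻] + 2[CO3²⁻] = (α₁ + 2α₂)·DIC
At pH 7.08: [H⁺]/K1 = 10^-1.04 = 0.091201, K2/[H⁺] = 10^-2.01 = 0.0097724
α₁ = 1/(1 + 0.091201 + 0.0097724) = 1/1.1010 = 0.9083; α₂ = α₁·K2/[H⁺] = 0.008876
α₁ + 2α₂ = 0.9260
CA = 0.9260 × 7.94 = 7.35 mmol/kg

CA = 7.35 mmol/kg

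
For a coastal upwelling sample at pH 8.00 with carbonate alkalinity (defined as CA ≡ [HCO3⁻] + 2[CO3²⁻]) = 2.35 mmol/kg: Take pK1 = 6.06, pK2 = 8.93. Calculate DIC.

DIC = 2.15 mmol/kg

CA = [HCO3⁻] + 2[CO3²⁻] = (α₁ + 2α₂)·DIC
At pH 8.00: [H⁺]/K1 = 10^-1.94 = 0.011482, K2/[H⁺] = 10^-0.93 = 0.11749
α₁ = 1/(1 + 0.011482 + 0.11749) = 1/1.1290 = 0.8858; α₂ = α₁·K2/[H⁺] = 0.1041
α₁ + 2α₂ = 1.0939
DIC = CA / (α₁ + 2α₂) = 2.35 / 1.0939 = 2.15 mmol/kg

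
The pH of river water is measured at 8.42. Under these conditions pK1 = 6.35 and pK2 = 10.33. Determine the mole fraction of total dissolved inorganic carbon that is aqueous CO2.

α₀ = 1 / (1 + K1/[H⁺] + K1K2/[H⁺]²) = 1 / (1 + 10^+2.07 + 10^+0.16)
   = 1 / (1 + 117.49 + 1.4454) = 1/119.94 = 0.008338

α₀ = 0.00834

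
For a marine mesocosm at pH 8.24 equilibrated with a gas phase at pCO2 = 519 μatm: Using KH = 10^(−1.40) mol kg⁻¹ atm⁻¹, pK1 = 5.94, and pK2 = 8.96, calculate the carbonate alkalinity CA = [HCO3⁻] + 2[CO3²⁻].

[CO2*] = KH · pCO2 = 10^(−1.40) × 519×10^-6 = 2.066×10^-5 mol/kg
α₀ = 1/(1 + K1/[H⁺] + K1K2/[H⁺]²) = 1/(1 + 10^+2.30 + 10^+1.58) = 0.004192
DIC = [CO2*]/α₀ = 2.066×10^-5 / 0.004192 = 4.929 mmol/kg
CA = (α₁ + 2α₂)·DIC = (0.8364 + 2×0.1594) × 4.929 = 5.69 mmol/kg

CA = 5.69 mmol/kg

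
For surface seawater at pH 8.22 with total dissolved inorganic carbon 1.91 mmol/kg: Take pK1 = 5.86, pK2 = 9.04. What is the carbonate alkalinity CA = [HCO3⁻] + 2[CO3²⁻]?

CA = [HCO3⁻] + 2[CO3²⁻] = (α₁ + 2α₂)·DIC
At pH 8.22: [H⁺]/K1 = 10^-2.36 = 0.0043652, K2/[H⁺] = 10^-0.82 = 0.15136
α₁ = 1/(1 + 0.0043652 + 0.15136) = 1/1.1557 = 0.8653; α₂ = α₁·K2/[H⁺] = 0.1310
α₁ + 2α₂ = 1.1272
CA = 1.1272 × 1.91 = 2.15 mmol/kg

CA = 2.15 mmol/kg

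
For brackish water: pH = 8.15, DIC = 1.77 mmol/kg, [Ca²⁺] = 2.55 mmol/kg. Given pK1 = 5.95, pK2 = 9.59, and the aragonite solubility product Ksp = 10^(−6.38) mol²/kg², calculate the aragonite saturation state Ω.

Ω = 0.377

α₂ = 1 / (1 + [H⁺]/K2 + [H⁺]²/(K1K2)) = 1 / (1 + 10^+1.44 + 10^-0.76)
   = 1 / (1 + 27.542 + 0.17378) = 1/28.716 = 0.03482
[CO3²⁻] = α₂ × DIC = 0.03482 × 1.77 = 0.06164 mmol/kg
Ksp = 10^(−6.38) = 4.169×10^-7
Ω = [Ca²⁺][CO3²⁻]/Ksp = (2.55×10^-3)(6.164×10^-5) / 4.169×10^-7 = 0.377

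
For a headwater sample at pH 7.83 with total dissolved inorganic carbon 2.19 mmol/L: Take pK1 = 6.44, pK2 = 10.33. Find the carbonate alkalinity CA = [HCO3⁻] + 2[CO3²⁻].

CA = [HCO3⁻] + 2[CO3²⁻] = (α₁ + 2α₂)·DIC
At pH 7.83: [H⁺]/K1 = 10^-1.39 = 0.040738, K2/[H⁺] = 10^-2.50 = 0.0031623
α₁ = 1/(1 + 0.040738 + 0.0031623) = 1/1.0439 = 0.9579; α₂ = α₁·K2/[H⁺] = 0.003029
α₁ + 2α₂ = 0.9640
CA = 0.9640 × 2.19 = 2.11 mmol/L

CA = 2.11 mmol/L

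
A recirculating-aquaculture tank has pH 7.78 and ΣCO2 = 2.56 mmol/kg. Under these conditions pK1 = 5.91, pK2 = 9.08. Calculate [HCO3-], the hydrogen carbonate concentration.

α₁ = 1 / (1 + [H⁺]/K1 + K2/[H⁺]) = 1 / (1 + 10^-1.87 + 10^-1.30)
   = 1 / (1 + 0.013490 + 0.050119) = 1/1.0636 = 0.9402
[HCO3⁻] = α₁ × DIC = 0.9402 × 2.56 = 2.41 mmol/kg

[HCO3⁻] = 2.41 mmol/kg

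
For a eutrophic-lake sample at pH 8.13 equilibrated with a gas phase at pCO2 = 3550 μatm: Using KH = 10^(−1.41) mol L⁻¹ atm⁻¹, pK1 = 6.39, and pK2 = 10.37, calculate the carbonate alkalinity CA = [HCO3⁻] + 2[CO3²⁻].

[CO2*] = KH · pCO2 = 10^(−1.41) × 3550×10^-6 = 1.381×10^-4 mol/L
α₀ = 1/(1 + K1/[H⁺] + K1K2/[H⁺]²) = 1/(1 + 10^+1.74 + 10^-0.50) = 0.01777
DIC = [CO2*]/α₀ = 1.381×10^-4 / 0.01777 = 7.772 mmol/L
CA = (α₁ + 2α₂)·DIC = (0.9766 + 2×0.005620) × 7.772 = 7.68 mmol/L

CA = 7.68 mmol/L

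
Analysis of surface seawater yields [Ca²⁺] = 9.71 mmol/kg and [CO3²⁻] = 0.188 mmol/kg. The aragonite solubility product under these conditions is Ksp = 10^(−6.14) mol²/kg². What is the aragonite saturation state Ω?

Ksp = 10^(−6.14) = 7.244×10^-7
Ω = [Ca²⁺][CO3²⁻]/Ksp = (9.71×10^-3)(0.188×10^-3) / 7.244×10^-7 = 2.52

Ω = 2.52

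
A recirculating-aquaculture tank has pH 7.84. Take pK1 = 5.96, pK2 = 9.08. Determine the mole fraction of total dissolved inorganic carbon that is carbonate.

α₂ = 1 / (1 + [H⁺]/K2 + [H⁺]²/(K1K2)) = 1 / (1 + 10^+1.24 + 10^-0.64)
   = 1 / (1 + 17.378 + 0.22909) = 1/18.607 = 0.05374

α₂ = 0.0537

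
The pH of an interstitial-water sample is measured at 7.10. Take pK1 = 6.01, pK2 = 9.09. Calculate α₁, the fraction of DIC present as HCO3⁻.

α₁ = 0.916

α₁ = 1 / (1 + [H⁺]/K1 + K2/[H⁺]) = 1 / (1 + 10^-1.09 + 10^-1.99)
   = 1 / (1 + 0.081283 + 0.010233) = 1/1.0915 = 0.9162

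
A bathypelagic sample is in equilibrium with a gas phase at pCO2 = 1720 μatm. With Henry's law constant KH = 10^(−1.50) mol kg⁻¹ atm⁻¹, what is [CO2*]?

KH = 10^(−1.50) = 3.162×10^-2 mol kg⁻¹ atm⁻¹
[CO2*] = KH · pCO2 = 3.162×10^-2 × 1720×10^-6 atm = 5.44×10^-5 mol/kg

[CO2*] = 54.4 μmol/kg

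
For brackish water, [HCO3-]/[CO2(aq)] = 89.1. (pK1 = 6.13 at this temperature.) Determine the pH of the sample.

pH = 8.08

From K1 = [H⁺][HCO3-]/[CO2(aq)]:  pH = pK1 + log₁₀([HCO3-]/[CO2(aq)])
log₁₀(89.1) = +1.950
pH = 6.13 + (+1.950) = 8.08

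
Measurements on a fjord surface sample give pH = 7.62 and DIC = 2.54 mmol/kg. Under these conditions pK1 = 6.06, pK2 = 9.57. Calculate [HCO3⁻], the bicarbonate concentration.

α₁ = 1 / (1 + [H⁺]/K1 + K2/[H⁺]) = 1 / (1 + 10^-1.56 + 10^-1.95)
   = 1 / (1 + 0.027542 + 0.011220) = 1/1.0388 = 0.9627
[HCO3⁻] = α₁ × DIC = 0.9627 × 2.54 = 2.45 mmol/kg

[HCO3⁻] = 2.45 mmol/kg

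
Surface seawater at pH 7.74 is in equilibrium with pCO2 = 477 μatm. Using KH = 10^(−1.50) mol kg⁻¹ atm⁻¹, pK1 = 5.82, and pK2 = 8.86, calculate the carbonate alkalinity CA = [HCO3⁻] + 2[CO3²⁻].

[CO2*] = KH · pCO2 = 10^(−1.50) × 477×10^-6 = 1.508×10^-5 mol/kg
α₀ = 1/(1 + K1/[H⁺] + K1K2/[H⁺]²) = 1/(1 + 10^+1.92 + 10^+0.80) = 0.01105
DIC = [CO2*]/α₀ = 1.508×10^-5 / 0.01105 = 1.365 mmol/kg
CA = (α₁ + 2α₂)·DIC = (0.9192 + 2×0.06973) × 1.365 = 1.44 mmol/kg

CA = 1.44 mmol/kg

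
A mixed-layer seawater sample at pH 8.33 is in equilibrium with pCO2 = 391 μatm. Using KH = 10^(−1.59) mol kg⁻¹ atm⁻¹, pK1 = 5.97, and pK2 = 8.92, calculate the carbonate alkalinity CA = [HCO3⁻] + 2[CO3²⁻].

[CO2*] = KH · pCO2 = 10^(−1.59) × 391×10^-6 = 1.005×10^-5 mol/kg
α₀ = 1/(1 + K1/[H⁺] + K1K2/[H⁺]²) = 1/(1 + 10^+2.36 + 10^+1.77) = 0.003461
DIC = [CO2*]/α₀ = 1.005×10^-5 / 0.003461 = 2.904 mmol/kg
CA = (α₁ + 2α₂)·DIC = (0.7928 + 2×0.2038) × 2.904 = 3.49 mmol/kg

CA = 3.49 mmol/kg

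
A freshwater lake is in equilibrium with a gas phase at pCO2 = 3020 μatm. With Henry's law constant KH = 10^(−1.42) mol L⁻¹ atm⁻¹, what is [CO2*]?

KH = 10^(−1.42) = 3.802×10^-2 mol L⁻¹ atm⁻¹
[CO2*] = KH · pCO2 = 3.802×10^-2 × 3020×10^-6 atm = 1.15×10^-4 mol/L

[CO2*] = 115 μmol/L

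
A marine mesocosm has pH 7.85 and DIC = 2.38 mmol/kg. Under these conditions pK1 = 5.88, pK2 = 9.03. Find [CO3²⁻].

α₂ = 1 / (1 + [H⁺]/K2 + [H⁺]²/(K1K2)) = 1 / (1 + 10^+1.18 + 10^-0.79)
   = 1 / (1 + 15.136 + 0.16218) = 1/16.298 = 0.06136
[CO3²⁻] = α₂ × DIC = 0.06136 × 2.38 = 0.146 mmol/kg

[CO3²⁻] = 0.146 mmol/kg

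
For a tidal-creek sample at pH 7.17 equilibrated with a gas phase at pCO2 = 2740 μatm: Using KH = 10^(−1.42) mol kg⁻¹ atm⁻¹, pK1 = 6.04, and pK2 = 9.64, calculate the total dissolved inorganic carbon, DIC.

[CO2*] = KH · pCO2 = 10^(−1.42) × 2740×10^-6 = 1.042×10^-4 mol/kg
α₀ = 1/(1 + K1/[H⁺] + K1K2/[H⁺]²) = 1/(1 + 10^+1.13 + 10^-1.34) = 0.06880
DIC = [CO2*]/α₀ = 1.042×10^-4 / 0.06880 = 1.51 mmol/kg

DIC = 1.51 mmol/kg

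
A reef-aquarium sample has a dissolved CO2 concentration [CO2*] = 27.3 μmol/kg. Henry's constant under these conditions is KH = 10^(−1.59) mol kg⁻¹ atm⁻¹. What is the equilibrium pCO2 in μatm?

KH = 10^(−1.59) = 2.570×10^-2 mol kg⁻¹ atm⁻¹
pCO2 = [CO2*]/KH = 27.3×10^-6 / 2.570×10^-2 = 1.06×10^-3 atm = 1060 μatm

pCO2 = 1060 μatm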